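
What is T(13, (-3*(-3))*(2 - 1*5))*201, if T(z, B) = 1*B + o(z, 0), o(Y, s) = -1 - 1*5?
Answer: -6633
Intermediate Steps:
o(Y, s) = -6 (o(Y, s) = -1 - 5 = -6)
T(z, B) = -6 + B (T(z, B) = 1*B - 6 = B - 6 = -6 + B)
T(13, (-3*(-3))*(2 - 1*5))*201 = (-6 + (-3*(-3))*(2 - 1*5))*201 = (-6 + 9*(2 - 5))*201 = (-6 + 9*(-3))*201 = (-6 - 27)*201 = -33*201 = -6633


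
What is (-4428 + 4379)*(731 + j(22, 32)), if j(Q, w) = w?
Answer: -37387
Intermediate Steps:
(-4428 + 4379)*(731 + j(22, 32)) = (-4428 + 4379)*(731 + 32) = -49*763 = -37387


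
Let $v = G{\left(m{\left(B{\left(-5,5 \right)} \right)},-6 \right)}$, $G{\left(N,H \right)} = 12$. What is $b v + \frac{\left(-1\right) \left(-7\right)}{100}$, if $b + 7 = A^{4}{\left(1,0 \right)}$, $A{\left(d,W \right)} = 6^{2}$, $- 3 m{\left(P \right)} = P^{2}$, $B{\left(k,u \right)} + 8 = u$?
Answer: $\frac{2015530807}{100} \approx 2.0155 \cdot 10^{7}$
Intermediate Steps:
$B{\left(k,u \right)} = -8 + u$
$m{\left(P \right)} = - \frac{P^{2}}{3}$
$A{\left(d,W \right)} = 36$
$v = 12$
$b = 1679609$ ($b = -7 + 36^{4} = -7 + 1679616 = 1679609$)
$b v + \frac{\left(-1\right) \left(-7\right)}{100} = 1679609 \cdot 12 + \frac{\left(-1\right) \left(-7\right)}{100} = 20155308 + 7 \cdot \frac{1}{100} = 20155308 + \frac{7}{100} = \frac{2015530807}{100}$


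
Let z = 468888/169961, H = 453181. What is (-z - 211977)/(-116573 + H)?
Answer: -36028291785/57210232288 ≈ -0.62975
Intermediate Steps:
z = 468888/169961 (z = 468888*(1/169961) = 468888/169961 ≈ 2.7588)
(-z - 211977)/(-116573 + H) = (-1*468888/169961 - 211977)/(-116573 + 453181) = (-468888/169961 - 211977)/336608 = -36028291785/169961*1/336608 = -36028291785/57210232288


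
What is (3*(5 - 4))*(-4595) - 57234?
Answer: -71019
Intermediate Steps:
(3*(5 - 4))*(-4595) - 57234 = (3*1)*(-4595) - 57234 = 3*(-4595) - 57234 = -13785 - 57234 = -71019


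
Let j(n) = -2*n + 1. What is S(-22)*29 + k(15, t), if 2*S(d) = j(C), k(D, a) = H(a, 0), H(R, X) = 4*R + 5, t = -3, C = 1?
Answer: -43/2 ≈ -21.500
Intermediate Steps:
H(R, X) = 5 + 4*R
k(D, a) = 5 + 4*a
j(n) = 1 - 2*n
S(d) = -½ (S(d) = (1 - 2*1)/2 = (1 - 2)/2 = (½)*(-1) = -½)
S(-22)*29 + k(15, t) = -½*29 + (5 + 4*(-3)) = -29/2 + (5 - 12) = -29/2 - 7 = -43/2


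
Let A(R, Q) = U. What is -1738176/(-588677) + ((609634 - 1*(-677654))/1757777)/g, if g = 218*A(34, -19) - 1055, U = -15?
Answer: 13213526265464424/4475349503700425 ≈ 2.9525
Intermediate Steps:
A(R, Q) = -15
g = -4325 (g = 218*(-15) - 1055 = -3270 - 1055 = -4325)
-1738176/(-588677) + ((609634 - 1*(-677654))/1757777)/g = -1738176/(-588677) + ((609634 - 1*(-677654))/1757777)/(-4325) = -1738176*(-1/588677) + ((609634 + 677654)*(1/1757777))*(-1/4325) = 1738176/588677 + (1287288*(1/1757777))*(-1/4325) = 1738176/588677 + (1287288/1757777)*(-1/4325) = 1738176/588677 - 1287288/7602385525 = 13213526265464424/4475349503700425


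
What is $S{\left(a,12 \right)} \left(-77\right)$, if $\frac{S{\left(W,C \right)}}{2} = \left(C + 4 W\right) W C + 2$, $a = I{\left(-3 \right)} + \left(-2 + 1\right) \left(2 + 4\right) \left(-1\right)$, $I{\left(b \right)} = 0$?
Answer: $-399476$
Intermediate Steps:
$a = 6$ ($a = 0 + \left(-2 + 1\right) \left(2 + 4\right) \left(-1\right) = 0 + \left(-1\right) 6 \left(-1\right) = 0 - -6 = 0 + 6 = 6$)
$S{\left(W,C \right)} = 4 + 2 C W \left(C + 4 W\right)$ ($S{\left(W,C \right)} = 2 \left(\left(C + 4 W\right) W C + 2\right) = 2 \left(W \left(C + 4 W\right) C + 2\right) = 2 \left(C W \left(C + 4 W\right) + 2\right) = 2 \left(2 + C W \left(C + 4 W\right)\right) = 4 + 2 C W \left(C + 4 W\right)$)
$S{\left(a,12 \right)} \left(-77\right) = \left(4 + 2 \cdot 6 \cdot 12^{2} + 8 \cdot 12 \cdot 6^{2}\right) \left(-77\right) = \left(4 + 2 \cdot 6 \cdot 144 + 8 \cdot 12 \cdot 36\right) \left(-77\right) = \left(4 + 1728 + 3456\right) \left(-77\right) = 5188 \left(-77\right) = -399476$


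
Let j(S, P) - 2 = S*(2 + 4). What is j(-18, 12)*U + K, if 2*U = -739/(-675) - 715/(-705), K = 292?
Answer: 5717576/31725 ≈ 180.22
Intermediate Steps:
j(S, P) = 2 + 6*S (j(S, P) = 2 + S*(2 + 4) = 2 + S*6 = 2 + 6*S)
U = 33454/31725 (U = (-739/(-675) - 715/(-705))/2 = (-739*(-1/675) - 715*(-1/705))/2 = (739/675 + 143/141)/2 = (1/2)*(66908/31725) = 33454/31725 ≈ 1.0545)
j(-18, 12)*U + K = (2 + 6*(-18))*(33454/31725) + 292 = (2 - 108)*(33454/31725) + 292 = -106*33454/31725 + 292 = -3546124/31725 + 292 = 5717576/31725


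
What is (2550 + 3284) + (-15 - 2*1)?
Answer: 5817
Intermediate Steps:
(2550 + 3284) + (-15 - 2*1) = 5834 + (-15 - 2) = 5834 - 17 = 5817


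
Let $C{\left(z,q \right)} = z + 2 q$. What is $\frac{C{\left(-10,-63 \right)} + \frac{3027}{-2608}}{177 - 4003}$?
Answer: $\frac{357715}{9978208} \approx 0.03585$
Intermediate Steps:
$\frac{C{\left(-10,-63 \right)} + \frac{3027}{-2608}}{177 - 4003} = \frac{\left(-10 + 2 \left(-63\right)\right) + \frac{3027}{-2608}}{177 - 4003} = \frac{\left(-10 - 126\right) + 3027 \left(- \frac{1}{2608}\right)}{-3826} = \left(-136 - \frac{3027}{2608}\right) \left(- \frac{1}{3826}\right) = \left(- \frac{357715}{2608}\right) \left(- \frac{1}{3826}\right) = \frac{357715}{9978208}$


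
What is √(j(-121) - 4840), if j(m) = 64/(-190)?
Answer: 2*I*√10921010/95 ≈ 69.573*I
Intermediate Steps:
j(m) = -32/95 (j(m) = 64*(-1/190) = -32/95)
√(j(-121) - 4840) = √(-32/95 - 4840) = √(-459832/95) = 2*I*√10921010/95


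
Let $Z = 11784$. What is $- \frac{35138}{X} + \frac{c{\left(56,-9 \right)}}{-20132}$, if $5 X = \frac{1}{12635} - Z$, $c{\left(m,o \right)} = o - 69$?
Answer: $\frac{22350747890621}{1498735185374} \approx 14.913$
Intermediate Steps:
$c{\left(m,o \right)} = -69 + o$
$X = - \frac{148890839}{63175}$ ($X = \frac{\frac{1}{12635} - 11784}{5} = \frac{1}{5} \left(- \frac{148890839}{12635}\right) = - \frac{148890839}{63175} \approx -2356.8$)
$- \frac{35138}{X} + \frac{c{\left(56,-9 \right)}}{-20132} = - \frac{35138}{- \frac{148890839}{63175}} + \frac{-69 - 9}{-20132} = \left(-35138\right) \left(- \frac{63175}{148890839}\right) - - \frac{39}{10066} = \frac{2219843150}{148890839} + \frac{39}{10066} = \frac{22350747890621}{1498735185374}$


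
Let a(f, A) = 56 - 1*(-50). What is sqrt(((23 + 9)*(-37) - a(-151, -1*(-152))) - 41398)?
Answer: 8*I*sqrt(667) ≈ 206.61*I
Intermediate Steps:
a(f, A) = 106 (a(f, A) = 56 + 50 = 106)
sqrt(((23 + 9)*(-37) - a(-151, -1*(-152))) - 41398) = sqrt(((23 + 9)*(-37) - 1*106) - 41398) = sqrt((32*(-37) - 106) - 41398) = sqrt((-1184 - 106) - 41398) = sqrt(-1290 - 41398) = sqrt(-42688) = 8*I*sqrt(667)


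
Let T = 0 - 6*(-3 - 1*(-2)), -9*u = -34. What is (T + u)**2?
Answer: 7744/81 ≈ 95.605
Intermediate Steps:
u = 34/9 (u = -1/9*(-34) = 34/9 ≈ 3.7778)
T = 6 (T = 0 - 6*(-3 + 2) = 0 - 6*(-1) = 0 + 6 = 6)
(T + u)**2 = (6 + 34/9)**2 = (88/9)**2 = 7744/81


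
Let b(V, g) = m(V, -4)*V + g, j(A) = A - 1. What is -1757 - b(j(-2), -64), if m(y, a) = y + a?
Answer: -1714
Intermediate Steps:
j(A) = -1 + A
m(y, a) = a + y
b(V, g) = g + V*(-4 + V) (b(V, g) = (-4 + V)*V + g = V*(-4 + V) + g = g + V*(-4 + V))
-1757 - b(j(-2), -64) = -1757 - (-64 + (-1 - 2)*(-4 + (-1 - 2))) = -1757 - (-64 - 3*(-4 - 3)) = -1757 - (-64 - 3*(-7)) = -1757 - (-64 + 21) = -1757 - 1*(-43) = -1757 + 43 = -1714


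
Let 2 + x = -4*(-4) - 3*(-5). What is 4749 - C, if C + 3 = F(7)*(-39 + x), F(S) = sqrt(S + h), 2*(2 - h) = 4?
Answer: 4752 + 10*sqrt(7) ≈ 4778.5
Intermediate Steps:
h = 0 (h = 2 - 1/2*4 = 2 - 2 = 0)
x = 29 (x = -2 + (-4*(-4) - 3*(-5)) = -2 + (16 + 15) = -2 + 31 = 29)
F(S) = sqrt(S) (F(S) = sqrt(S + 0) = sqrt(S))
C = -3 - 10*sqrt(7) (C = -3 + sqrt(7)*(-39 + 29) = -3 + sqrt(7)*(-10) = -3 - 10*sqrt(7) ≈ -29.458)
4749 - C = 4749 - (-3 - 10*sqrt(7)) = 4749 + (3 + 10*sqrt(7)) = 4752 + 10*sqrt(7)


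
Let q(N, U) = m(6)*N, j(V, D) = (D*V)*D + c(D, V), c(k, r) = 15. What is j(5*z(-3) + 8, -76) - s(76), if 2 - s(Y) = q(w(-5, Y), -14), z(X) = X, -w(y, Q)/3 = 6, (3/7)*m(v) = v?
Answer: -40671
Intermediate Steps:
m(v) = 7*v/3
w(y, Q) = -18 (w(y, Q) = -3*6 = -18)
j(V, D) = 15 + V*D**2 (j(V, D) = (D*V)*D + 15 = V*D**2 + 15 = 15 + V*D**2)
q(N, U) = 14*N (q(N, U) = ((7/3)*6)*N = 14*N)
s(Y) = 254 (s(Y) = 2 - 14*(-18) = 2 - 1*(-252) = 2 + 252 = 254)
j(5*z(-3) + 8, -76) - s(76) = (15 + (5*(-3) + 8)*(-76)**2) - 1*254 = (15 + (-15 + 8)*5776) - 254 = (15 - 7*5776) - 254 = (15 - 40432) - 254 = -40417 - 254 = -40671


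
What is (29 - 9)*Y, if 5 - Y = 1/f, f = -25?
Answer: 504/5 ≈ 100.80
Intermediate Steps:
Y = 126/25 (Y = 5 - 1/(-25) = 5 - 1*(-1/25) = 5 + 1/25 = 126/25 ≈ 5.0400)
(29 - 9)*Y = (29 - 9)*(126/25) = 20*(126/25) = 504/5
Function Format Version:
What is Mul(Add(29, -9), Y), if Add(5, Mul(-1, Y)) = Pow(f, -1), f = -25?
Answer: Rational(504, 5) ≈ 100.80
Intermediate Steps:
Y = Rational(126, 25) (Y = Add(5, Mul(-1, Pow(-25, -1))) = Add(5, Mul(-1, Rational(-1, 25))) = Add(5, Rational(1, 25)) = Rational(126, 25) ≈ 5.0400)
Mul(Add(29, -9), Y) = Mul(Add(29, -9), Rational(126, 25)) = Mul(20, Rational(126, 25)) = Rational(504, 5)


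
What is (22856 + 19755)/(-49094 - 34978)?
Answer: -42611/84072 ≈ -0.50684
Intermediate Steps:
(22856 + 19755)/(-49094 - 34978) = 42611/(-84072) = 42611*(-1/84072) = -42611/84072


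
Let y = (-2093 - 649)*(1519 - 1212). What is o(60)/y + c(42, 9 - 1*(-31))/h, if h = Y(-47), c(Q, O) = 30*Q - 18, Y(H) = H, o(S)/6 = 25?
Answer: -174252533/6594053 ≈ -26.426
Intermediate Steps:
o(S) = 150 (o(S) = 6*25 = 150)
c(Q, O) = -18 + 30*Q
h = -47
y = -841794 (y = -2742*307 = -841794)
o(60)/y + c(42, 9 - 1*(-31))/h = 150/(-841794) + (-18 + 30*42)/(-47) = 150*(-1/841794) + (-18 + 1260)*(-1/47) = -25/140299 + 1242*(-1/47) = -25/140299 - 1242/47 = -174252533/6594053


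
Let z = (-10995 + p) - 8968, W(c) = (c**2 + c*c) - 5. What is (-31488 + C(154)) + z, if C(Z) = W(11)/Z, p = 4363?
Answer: -7251315/154 ≈ -47086.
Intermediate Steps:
W(c) = -5 + 2*c**2 (W(c) = (c**2 + c**2) - 5 = 2*c**2 - 5 = -5 + 2*c**2)
C(Z) = 237/Z (C(Z) = (-5 + 2*11**2)/Z = (-5 + 2*121)/Z = (-5 + 242)/Z = 237/Z)
z = -15600 (z = (-10995 + 4363) - 8968 = -6632 - 8968 = -15600)
(-31488 + C(154)) + z = (-31488 + 237/154) - 15600 = -4848915/154 - 15600 = -7251315/154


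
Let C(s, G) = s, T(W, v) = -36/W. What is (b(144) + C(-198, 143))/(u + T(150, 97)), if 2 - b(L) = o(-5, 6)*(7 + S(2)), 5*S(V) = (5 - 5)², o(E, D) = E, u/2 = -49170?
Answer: 4025/2458506 ≈ 0.0016372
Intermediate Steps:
u = -98340 (u = 2*(-49170) = -98340)
S(V) = 0 (S(V) = (5 - 5)²/5 = (⅕)*0² = (⅕)*0 = 0)
b(L) = 37 (b(L) = 2 - (-5)*(7 + 0) = 2 - (-5)*7 = 2 - 1*(-35) = 2 + 35 = 37)
(b(144) + C(-198, 143))/(u + T(150, 97)) = (37 - 198)/(-98340 - 36/150) = -161/(-98340 - 36*1/150) = -161/(-98340 - 6/25) = -161/(-2458506/25) = -161*(-25/2458506) = 4025/2458506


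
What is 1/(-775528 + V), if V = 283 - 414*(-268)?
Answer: -1/664293 ≈ -1.5054e-6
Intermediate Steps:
V = 111235 (V = 283 + 110952 = 111235)
1/(-775528 + V) = 1/(-775528 + 111235) = 1/(-664293) = -1/664293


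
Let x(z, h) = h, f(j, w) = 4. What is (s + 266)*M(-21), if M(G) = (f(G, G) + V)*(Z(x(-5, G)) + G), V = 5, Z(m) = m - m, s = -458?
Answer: 36288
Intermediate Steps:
Z(m) = 0
M(G) = 9*G (M(G) = (4 + 5)*(0 + G) = 9*G)
(s + 266)*M(-21) = (-458 + 266)*(9*(-21)) = -192*(-189) = 36288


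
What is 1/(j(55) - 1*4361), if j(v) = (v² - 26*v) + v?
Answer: -1/2711 ≈ -0.00036887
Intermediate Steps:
j(v) = v² - 25*v
1/(j(55) - 1*4361) = 1/(55*(-25 + 55) - 1*4361) = 1/(55*30 - 4361) = 1/(1650 - 4361) = 1/(-2711) = -1/2711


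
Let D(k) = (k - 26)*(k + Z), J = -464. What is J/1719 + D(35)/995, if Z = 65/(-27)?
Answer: 8512/342081 ≈ 0.024883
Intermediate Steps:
Z = -65/27 (Z = 65*(-1/27) = -65/27 ≈ -2.4074)
D(k) = (-26 + k)*(-65/27 + k) (D(k) = (k - 26)*(k - 65/27) = (-26 + k)*(-65/27 + k))
J/1719 + D(35)/995 = -464/1719 + (1690/27 + 35² - 767/27*35)/995 = -464*1/1719 + (1690/27 + 1225 - 26845/27)*(1/995) = -464/1719 + (880/3)*(1/995) = -464/1719 + 176/597 = 8512/342081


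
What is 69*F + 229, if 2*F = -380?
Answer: -12881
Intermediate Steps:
F = -190 (F = (½)*(-380) = -190)
69*F + 229 = 69*(-190) + 229 = -13110 + 229 = -12881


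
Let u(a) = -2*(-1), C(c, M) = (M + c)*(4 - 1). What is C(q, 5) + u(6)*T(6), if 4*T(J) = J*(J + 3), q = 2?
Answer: 48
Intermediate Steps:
T(J) = J*(3 + J)/4 (T(J) = (J*(J + 3))/4 = (J*(3 + J))/4 = J*(3 + J)/4)
C(c, M) = 3*M + 3*c (C(c, M) = (M + c)*3 = 3*M + 3*c)
u(a) = 2
C(q, 5) + u(6)*T(6) = (3*5 + 3*2) + 2*((1/4)*6*(3 + 6)) = (15 + 6) + 2*((1/4)*6*9) = 21 + 2*(27/2) = 21 + 27 = 48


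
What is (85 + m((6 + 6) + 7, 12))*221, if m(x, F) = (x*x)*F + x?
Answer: 980356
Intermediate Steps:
m(x, F) = x + F*x² (m(x, F) = x²*F + x = F*x² + x = x + F*x²)
(85 + m((6 + 6) + 7, 12))*221 = (85 + ((6 + 6) + 7)*(1 + 12*((6 + 6) + 7)))*221 = (85 + (12 + 7)*(1 + 12*(12 + 7)))*221 = (85 + 19*(1 + 12*19))*221 = (85 + 19*(1 + 228))*221 = (85 + 19*229)*221 = (85 + 4351)*221 = 4436*221 = 980356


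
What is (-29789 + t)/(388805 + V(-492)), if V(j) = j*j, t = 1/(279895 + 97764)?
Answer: -11250083950/238253355671 ≈ -0.047219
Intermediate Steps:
t = 1/377659 ≈ 2.6479e-6
V(j) = j²
(-29789 + t)/(388805 + V(-492)) = (-29789 + 1/377659)/(388805 + (-492)²) = -11250083950/(377659*(388805 + 242064)) = -11250083950/377659/630869 = -11250083950/377659*1/630869 = -11250083950/238253355671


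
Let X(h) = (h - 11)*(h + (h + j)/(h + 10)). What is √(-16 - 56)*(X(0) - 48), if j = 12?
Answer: -1836*I*√2/5 ≈ -519.3*I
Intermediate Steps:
X(h) = (-11 + h)*(h + (12 + h)/(10 + h)) (X(h) = (h - 11)*(h + (h + 12)/(h + 10)) = (-11 + h)*(h + (12 + h)/(10 + h)))
√(-16 - 56)*(X(0) - 48) = √(-16 - 56)*((-132 + 0³ - 109*0)/(10 + 0) - 48) = √(-72)*((-132 + 0 + 0)/10 - 48) = (6*I*√2)*((⅒)*(-132) - 48) = (6*I*√2)*(-66/5 - 48) = (6*I*√2)*(-306/5) = -1836*I*√2/5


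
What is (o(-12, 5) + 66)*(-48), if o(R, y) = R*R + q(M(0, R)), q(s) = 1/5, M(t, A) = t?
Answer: -50448/5 ≈ -10090.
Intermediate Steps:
q(s) = ⅕
o(R, y) = ⅕ + R² (o(R, y) = R*R + ⅕ = R² + ⅕ = ⅕ + R²)
(o(-12, 5) + 66)*(-48) = ((⅕ + (-12)²) + 66)*(-48) = ((⅕ + 144) + 66)*(-48) = (721/5 + 66)*(-48) = (1051/5)*(-48) = -50448/5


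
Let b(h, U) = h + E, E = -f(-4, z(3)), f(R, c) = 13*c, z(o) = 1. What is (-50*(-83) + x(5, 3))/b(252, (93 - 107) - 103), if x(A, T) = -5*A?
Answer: 4125/239 ≈ 17.259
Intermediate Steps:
E = -13 ≈ -13.000
b(h, U) = -13 + h (b(h, U) = h - 13 = -13 + h)
(-50*(-83) + x(5, 3))/b(252, (93 - 107) - 103) = (-50*(-83) - 5*5)/(-13 + 252) = (4150 - 25)/239 = 4125*(1/239) = 4125/239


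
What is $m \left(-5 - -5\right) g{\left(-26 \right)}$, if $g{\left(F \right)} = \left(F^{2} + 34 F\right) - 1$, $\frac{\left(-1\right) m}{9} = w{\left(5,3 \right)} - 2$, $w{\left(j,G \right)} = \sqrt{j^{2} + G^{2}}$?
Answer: $0$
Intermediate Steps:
$w{\left(j,G \right)} = \sqrt{G^{2} + j^{2}}$
$m = 18 - 9 \sqrt{34}$ ($m = - 9 \left(\sqrt{3^{2} + 5^{2}} - 2\right) = - 9 \left(\sqrt{9 + 25} - 2\right) = - 9 \left(\sqrt{34} - 2\right) = - 9 \left(-2 + \sqrt{34}\right) = 18 - 9 \sqrt{34} \approx -34.479$)
$g{\left(F \right)} = -1 + F^{2} + 34 F$
$m \left(-5 - -5\right) g{\left(-26 \right)} = \left(18 - 9 \sqrt{34}\right) \left(-5 - -5\right) \left(-1 + \left(-26\right)^{2} + 34 \left(-26\right)\right) = \left(18 - 9 \sqrt{34}\right) \left(-5 + 5\right) \left(-1 + 676 - 884\right) = \left(18 - 9 \sqrt{34}\right) 0 \left(-209\right) = 0 \left(-209\right) = 0$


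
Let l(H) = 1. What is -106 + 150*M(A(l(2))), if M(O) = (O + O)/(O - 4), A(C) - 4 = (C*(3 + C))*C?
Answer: 494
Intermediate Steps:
A(C) = 4 + C²*(3 + C) (A(C) = 4 + (C*(3 + C))*C = 4 + C²*(3 + C))
M(O) = 2*O/(-4 + O) (M(O) = (2*O)/(-4 + O) = 2*O/(-4 + O))
-106 + 150*M(A(l(2))) = -106 + 150*(2*(4 + 1³ + 3*1²)/(-4 + (4 + 1³ + 3*1²))) = -106 + 150*(2*(4 + 1 + 3*1)/(-4 + (4 + 1 + 3*1))) = -106 + 150*(2*(4 + 1 + 3)/(-4 + (4 + 1 + 3))) = -106 + 150*(2*8/(-4 + 8)) = -106 + 150*(2*8/4) = -106 + 150*(2*8*(¼)) = -106 + 150*4 = -106 + 600 = 494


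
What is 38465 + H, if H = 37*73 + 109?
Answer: 41275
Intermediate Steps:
H = 2810 (H = 2701 + 109 = 2810)
38465 + H = 38465 + 2810 = 41275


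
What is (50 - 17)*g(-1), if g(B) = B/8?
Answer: -33/8 ≈ -4.1250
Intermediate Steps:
g(B) = B/8 (g(B) = B*(⅛) = B/8)
(50 - 17)*g(-1) = (50 - 17)*((⅛)*(-1)) = 33*(-⅛) = -33/8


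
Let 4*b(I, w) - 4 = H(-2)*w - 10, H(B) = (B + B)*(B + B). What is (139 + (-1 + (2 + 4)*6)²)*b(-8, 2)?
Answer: 8866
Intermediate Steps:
H(B) = 4*B² (H(B) = (2*B)*(2*B) = 4*B²)
b(I, w) = -3/2 + 4*w (b(I, w) = 1 + ((4*(-2)²)*w - 10)/4 = 1 + ((4*4)*w - 10)/4 = 1 + (16*w - 10)/4 = 1 + (-10 + 16*w)/4 = 1 + (-5/2 + 4*w) = -3/2 + 4*w)
(139 + (-1 + (2 + 4)*6)²)*b(-8, 2) = (139 + (-1 + (2 + 4)*6)²)*(-3/2 + 4*2) = (139 + (-1 + 6*6)²)*(-3/2 + 8) = (139 + (-1 + 36)²)*(13/2) = (139 + 35²)*(13/2) = (139 + 1225)*(13/2) = 1364*(13/2) = 8866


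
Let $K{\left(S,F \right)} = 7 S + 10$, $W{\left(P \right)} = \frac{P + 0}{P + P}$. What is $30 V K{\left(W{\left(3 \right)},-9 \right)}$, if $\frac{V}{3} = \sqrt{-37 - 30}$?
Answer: $1215 i \sqrt{67} \approx 9945.2 i$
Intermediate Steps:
$V = 3 i \sqrt{67}$ ($V = 3 \sqrt{-37 - 30} = 3 \sqrt{-67} = 3 i \sqrt{67} \approx 24.556 i$)
$W{\left(P \right)} = \frac{1}{2}$ ($W{\left(P \right)} = \frac{P}{2 P} = P \frac{1}{2 P} = \frac{1}{2}$)
$K{\left(S,F \right)} = 10 + 7 S$
$30 V K{\left(W{\left(3 \right)},-9 \right)} = 30 \cdot 3 i \sqrt{67} \left(10 + 7 \cdot \frac{1}{2}\right) = 90 i \sqrt{67} \left(10 + \frac{7}{2}\right) = 90 i \sqrt{67} \cdot \frac{27}{2} = 1215 i \sqrt{67}$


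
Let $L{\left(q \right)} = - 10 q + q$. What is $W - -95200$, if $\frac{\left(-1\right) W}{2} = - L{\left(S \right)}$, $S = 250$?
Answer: $90700$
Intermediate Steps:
$L{\left(q \right)} = - 9 q$
$W = -4500$ ($W = - 2 \left(- \left(-9\right) 250\right) = - 2 \left(\left(-1\right) \left(-2250\right)\right) = \left(-2\right) 2250 = -4500$)
$W - -95200 = -4500 - -95200 = -4500 + \left(-56743 + 151943\right) = -4500 + 95200 = 90700$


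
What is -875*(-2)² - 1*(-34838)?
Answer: 31338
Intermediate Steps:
-875*(-2)² - 1*(-34838) = -875*4 + 34838 = -3500 + 34838 = 31338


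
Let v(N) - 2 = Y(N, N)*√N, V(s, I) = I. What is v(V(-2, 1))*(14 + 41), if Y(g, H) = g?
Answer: 165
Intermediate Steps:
v(N) = 2 + N^(3/2) (v(N) = 2 + N*√N = 2 + N^(3/2))
v(V(-2, 1))*(14 + 41) = (2 + 1^(3/2))*(14 + 41) = (2 + 1)*55 = 3*55 = 165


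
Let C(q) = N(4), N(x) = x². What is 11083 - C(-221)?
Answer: 11067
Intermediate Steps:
C(q) = 16 (C(q) = 4² = 16)
11083 - C(-221) = 11083 - 1*16 = 11083 - 16 = 11067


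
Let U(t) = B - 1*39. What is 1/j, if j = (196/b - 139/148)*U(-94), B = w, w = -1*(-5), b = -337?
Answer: 24938/1289467 ≈ 0.019340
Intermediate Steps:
w = 5
B = 5
U(t) = -34 (U(t) = 5 - 1*39 = 5 - 39 = -34)
j = 1289467/24938 (j = (196/(-337) - 139/148)*(-34) = (196*(-1/337) - 139*1/148)*(-34) = (-196/337 - 139/148)*(-34) = -75851/49876*(-34) = 1289467/24938 ≈ 51.707)
1/j = 1/(1289467/24938) = 24938/1289467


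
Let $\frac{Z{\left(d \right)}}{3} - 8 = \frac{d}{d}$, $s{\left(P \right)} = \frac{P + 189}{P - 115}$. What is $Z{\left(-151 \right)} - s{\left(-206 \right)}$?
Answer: $\frac{8650}{321} \approx 26.947$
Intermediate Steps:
$s{\left(P \right)} = \frac{189 + P}{-115 + P}$
$Z{\left(d \right)} = 27$ ($Z{\left(d \right)} = 24 + 3 \frac{d}{d} = 24 + 3 \cdot 1 = 24 + 3 = 27$)
$Z{\left(-151 \right)} - s{\left(-206 \right)} = 27 - \frac{189 - 206}{-115 - 206} = 27 - \frac{1}{-321} \left(-17\right) = 27 - \left(- \frac{1}{321}\right) \left(-17\right) = 27 - \frac{17}{321} = \frac{8650}{321}$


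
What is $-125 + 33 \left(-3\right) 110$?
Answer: $-11015$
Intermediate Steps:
$-125 + 33 \left(-3\right) 110 = -125 - 10890 = -11015$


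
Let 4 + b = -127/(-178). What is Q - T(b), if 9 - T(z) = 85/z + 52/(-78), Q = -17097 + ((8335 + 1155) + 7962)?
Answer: 37378/117 ≈ 319.47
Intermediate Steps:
b = -585/178 (b = -4 - 127/(-178) = -4 - 127*(-1/178) = -4 + 127/178 = -585/178 ≈ -3.2865)
Q = 355 (Q = -17097 + (9490 + 7962) = -17097 + 17452 = 355)
T(z) = 29/3 - 85/z (T(z) = 9 - (85/z + 52/(-78)) = 9 - (85/z + 52*(-1/78)) = 9 - (85/z - 2/3) = 9 - (-2/3 + 85/z) = 9 + (2/3 - 85/z) = 29/3 - 85/z)
Q - T(b) = 355 - (29/3 - 85/(-585/178)) = 355 - (29/3 - 85*(-178/585)) = 355 - (29/3 + 3026/117) = 355 - 1*4157/117 = 355 - 4157/117 = 37378/117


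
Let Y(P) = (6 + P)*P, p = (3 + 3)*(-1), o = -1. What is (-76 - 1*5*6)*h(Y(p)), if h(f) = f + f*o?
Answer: 0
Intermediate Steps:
p = -6 (p = 6*(-1) = -6)
Y(P) = P*(6 + P)
h(f) = 0 (h(f) = f + f*(-1) = f - f = 0)
(-76 - 1*5*6)*h(Y(p)) = (-76 - 1*5*6)*0 = (-76 - 5*6)*0 = (-76 - 30)*0 = -106*0 = 0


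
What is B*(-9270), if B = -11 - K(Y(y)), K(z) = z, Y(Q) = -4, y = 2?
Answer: 64890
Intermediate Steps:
B = -7 (B = -11 - 1*(-4) = -11 + 4 = -7)
B*(-9270) = -7*(-9270) = 64890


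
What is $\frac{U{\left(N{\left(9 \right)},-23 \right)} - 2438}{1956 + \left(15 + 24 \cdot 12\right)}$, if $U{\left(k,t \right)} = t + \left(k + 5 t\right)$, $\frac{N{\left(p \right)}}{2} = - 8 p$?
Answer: $- \frac{2720}{2259} \approx -1.2041$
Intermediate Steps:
$N{\left(p \right)} = - 16 p$ ($N{\left(p \right)} = 2 \left(- 8 p\right) = - 16 p$)
$U{\left(k,t \right)} = k + 6 t$
$\frac{U{\left(N{\left(9 \right)},-23 \right)} - 2438}{1956 + \left(15 + 24 \cdot 12\right)} = \frac{\left(\left(-16\right) 9 + 6 \left(-23\right)\right) - 2438}{1956 + \left(15 + 24 \cdot 12\right)} = \frac{\left(-144 - 138\right) - 2438}{1956 + \left(15 + 288\right)} = \frac{-282 - 2438}{1956 + 303} = - \frac{2720}{2259}$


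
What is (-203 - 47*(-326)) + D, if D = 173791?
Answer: 188910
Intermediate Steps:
(-203 - 47*(-326)) + D = (-203 - 47*(-326)) + 173791 = (-203 + 15322) + 173791 = 15119 + 173791 = 188910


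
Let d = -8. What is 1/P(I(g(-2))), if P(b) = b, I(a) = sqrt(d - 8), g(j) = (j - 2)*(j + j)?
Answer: -I/4 ≈ -0.25*I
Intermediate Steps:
g(j) = 2*j*(-2 + j) (g(j) = (-2 + j)*(2*j) = 2*j*(-2 + j))
I(a) = 4*I (I(a) = sqrt(-8 - 8) = sqrt(-16) = 4*I)
1/P(I(g(-2))) = 1/(4*I) = -I/4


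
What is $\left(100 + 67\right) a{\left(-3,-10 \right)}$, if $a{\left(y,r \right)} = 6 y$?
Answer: $-3006$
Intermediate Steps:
$\left(100 + 67\right) a{\left(-3,-10 \right)} = \left(100 + 67\right) 6 \left(-3\right) = 167 \left(-18\right) = -3006$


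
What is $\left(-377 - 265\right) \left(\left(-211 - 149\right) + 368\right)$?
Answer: $-5136$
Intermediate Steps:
$\left(-377 - 265\right) \left(\left(-211 - 149\right) + 368\right) = - 642 \left(-360 + 368\right) = \left(-642\right) 8 = -5136$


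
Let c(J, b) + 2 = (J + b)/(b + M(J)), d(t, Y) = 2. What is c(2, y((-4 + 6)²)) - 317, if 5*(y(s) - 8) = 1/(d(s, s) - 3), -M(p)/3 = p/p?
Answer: -7607/24 ≈ -316.96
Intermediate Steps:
M(p) = -3 (M(p) = -3*p/p = -3*1 = -3)
y(s) = 39/5 (y(s) = 8 + 1/(5*(2 - 3)) = 8 + (⅕)/(-1) = 8 + (⅕)*(-1) = 8 - ⅕ = 39/5)
c(J, b) = -2 + (J + b)/(-3 + b) (c(J, b) = -2 + (J + b)/(b - 3) = -2 + (J + b)/(-3 + b))
c(2, y((-4 + 6)²)) - 317 = (6 + 2 - 1*39/5)/(-3 + 39/5) - 317 = (6 + 2 - 39/5)/(24/5) - 317 = (5/24)*(⅕) - 317 = 1/24 - 317 = -7607/24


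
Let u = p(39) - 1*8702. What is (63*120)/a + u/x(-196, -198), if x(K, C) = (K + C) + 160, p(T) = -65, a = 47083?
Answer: 414545701/11017422 ≈ 37.626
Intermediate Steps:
x(K, C) = 160 + C + K (x(K, C) = (C + K) + 160 = 160 + C + K)
u = -8767 (u = -65 - 1*8702 = -65 - 8702 = -8767)
(63*120)/a + u/x(-196, -198) = (63*120)/47083 - 8767/(160 - 198 - 196) = 7560*(1/47083) - 8767/(-234) = 7560/47083 - 8767*(-1/234) = 7560/47083 + 8767/234 = 414545701/11017422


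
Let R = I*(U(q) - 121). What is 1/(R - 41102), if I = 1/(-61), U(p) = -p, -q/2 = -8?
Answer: -61/2507085 ≈ -2.4331e-5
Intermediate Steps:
q = 16 (q = -2*(-8) = 16)
I = -1/61 ≈ -0.016393
R = 137/61 (R = -(-1*16 - 121)/61 = -(-16 - 121)/61 = -1/61*(-137) = 137/61 ≈ 2.2459)
1/(R - 41102) = 1/(137/61 - 41102) = 1/(-2507085/61) = -61/2507085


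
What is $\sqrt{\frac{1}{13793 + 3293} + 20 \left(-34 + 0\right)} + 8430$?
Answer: $8430 + \frac{i \sqrt{198513332194}}{17086} \approx 8430.0 + 26.077 i$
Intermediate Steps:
$\sqrt{\frac{1}{13793 + 3293} + 20 \left(-34 + 0\right)} + 8430 = \sqrt{\frac{1}{17086} + 20 \left(-34\right)} + 8430 = \sqrt{\frac{1}{17086} - 680} + 8430 = \sqrt{- \frac{11618479}{17086}} + 8430 = \frac{i \sqrt{198513332194}}{17086} + 8430 = 8430 + \frac{i \sqrt{198513332194}}{17086}$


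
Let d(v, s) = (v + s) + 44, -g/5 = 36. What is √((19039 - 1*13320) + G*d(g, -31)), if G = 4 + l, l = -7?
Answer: 2*√1555 ≈ 78.867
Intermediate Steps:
g = -180 (g = -5*36 = -180)
d(v, s) = 44 + s + v (d(v, s) = (s + v) + 44 = 44 + s + v)
G = -3 (G = 4 - 7 = -3)
√((19039 - 1*13320) + G*d(g, -31)) = √((19039 - 1*13320) - 3*(44 - 31 - 180)) = √((19039 - 13320) - 3*(-167)) = √(5719 + 501) = √6220 = 2*√1555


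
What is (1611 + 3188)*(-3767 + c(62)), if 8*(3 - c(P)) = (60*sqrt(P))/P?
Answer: -18063436 - 71985*sqrt(62)/124 ≈ -1.8068e+7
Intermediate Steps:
c(P) = 3 - 15/(2*sqrt(P)) (c(P) = 3 - 60*sqrt(P)/(8*P) = 3 - 15/(2*sqrt(P)))
(1611 + 3188)*(-3767 + c(62)) = (1611 + 3188)*(-3767 + (3 - 15*sqrt(62)/124)) = 4799*(-3767 + (3 - 15*sqrt(62)/124)) = 4799*(-3764 - 15*sqrt(62)/124) = -18063436 - 71985*sqrt(62)/124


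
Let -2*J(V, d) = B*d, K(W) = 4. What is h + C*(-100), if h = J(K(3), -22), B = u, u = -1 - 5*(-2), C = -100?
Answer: 10099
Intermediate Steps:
u = 9 (u = -1 + 10 = 9)
B = 9
J(V, d) = -9*d/2
h = 99 (h = -9/2*(-22) = 99)
h + C*(-100) = 99 - 100*(-100) = 99 + 10000 = 10099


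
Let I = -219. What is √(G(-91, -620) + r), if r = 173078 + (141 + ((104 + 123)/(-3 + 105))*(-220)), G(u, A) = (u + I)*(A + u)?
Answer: √1022555559/51 ≈ 627.01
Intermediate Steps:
G(u, A) = (-219 + u)*(A + u) (G(u, A) = (u - 219)*(A + u) = (-219 + u)*(A + u))
r = 8809199/51 (r = 173078 + (141 + (227/102)*(-220)) = 173078 + (141 - 24970/51) = 173078 - 17779/51 = 8809199/51 ≈ 1.7273e+5)
√(G(-91, -620) + r) = √(((-91)² - 219*(-620) - 219*(-91) - 620*(-91)) + 8809199/51) = √((8281 + 135780 + 19929 + 56420) + 8809199/51) = √(220410 + 8809199/51) = √(20050109/51) = √1022555559/51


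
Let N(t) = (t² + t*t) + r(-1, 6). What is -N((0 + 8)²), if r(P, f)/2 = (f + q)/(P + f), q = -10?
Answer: -40952/5 ≈ -8190.4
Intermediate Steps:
r(P, f) = 2*(-10 + f)/(P + f) (r(P, f) = 2*((f - 10)/(P + f)) = 2*((-10 + f)/(P + f)) = 2*(-10 + f)/(P + f))
N(t) = -8/5 + 2*t² (N(t) = (t² + t*t) + 2*(-10 + 6)/(-1 + 6) = (t² + t²) + 2*(-4)/5 = 2*t² + 2*(⅕)*(-4) = 2*t² - 8/5 = -8/5 + 2*t²)
-N((0 + 8)²) = -(-8/5 + 2*((0 + 8)²)²) = -(-8/5 + 2*(8²)²) = -(-8/5 + 2*64²) = -(-8/5 + 2*4096) = -(-8/5 + 8192) = -1*40952/5 = -40952/5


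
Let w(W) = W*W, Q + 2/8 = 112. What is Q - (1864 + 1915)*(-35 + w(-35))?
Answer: -17987593/4 ≈ -4.4969e+6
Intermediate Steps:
Q = 447/4 (Q = -¼ + 112 = 447/4 ≈ 111.75)
w(W) = W²
Q - (1864 + 1915)*(-35 + w(-35)) = 447/4 - (1864 + 1915)*(-35 + (-35)²) = 447/4 - 3779*(-35 + 1225) = 447/4 - 3779*1190 = 447/4 - 1*4497010 = 447/4 - 4497010 = -17987593/4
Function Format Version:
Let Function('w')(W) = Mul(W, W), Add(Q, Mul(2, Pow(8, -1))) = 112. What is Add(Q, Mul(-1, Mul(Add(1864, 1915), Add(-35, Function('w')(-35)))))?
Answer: Rational(-17987593, 4) ≈ -4.4969e+6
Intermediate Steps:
Q = Rational(447, 4) (Q = Add(Rational(-1, 4), 112) = Rational(447, 4) ≈ 111.75)
Function('w')(W) = Pow(W, 2)
Add(Q, Mul(-1, Mul(Add(1864, 1915), Add(-35, Function('w')(-35))))) = Add(Rational(447, 4), Mul(-1, Mul(Add(1864, 1915), Add(-35, Pow(-35, 2))))) = Add(Rational(447, 4), Mul(-1, Mul(3779, Add(-35, 1225)))) = Add(Rational(447, 4), Mul(-1, Mul(3779, 1190))) = Add(Rational(447, 4), Mul(-1, 4497010)) = Add(Rational(447, 4), -4497010) = Rational(-17987593, 4)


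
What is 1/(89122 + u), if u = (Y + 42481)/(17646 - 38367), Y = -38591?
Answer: 20721/1846693072 ≈ 1.1221e-5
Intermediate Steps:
u = -3890/20721 (u = (-38591 + 42481)/(17646 - 38367) = 3890/(-20721) = 3890*(-1/20721) = -3890/20721 ≈ -0.18773)
1/(89122 + u) = 1/(89122 - 3890/20721) = 1/(1846693072/20721) = 20721/1846693072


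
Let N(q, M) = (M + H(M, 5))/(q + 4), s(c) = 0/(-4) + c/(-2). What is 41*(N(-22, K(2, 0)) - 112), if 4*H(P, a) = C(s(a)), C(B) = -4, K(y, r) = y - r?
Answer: -82697/18 ≈ -4594.3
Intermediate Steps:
s(c) = -c/2 (s(c) = 0*(-¼) + c*(-½) = 0 - c/2 = -c/2)
H(P, a) = -1 (H(P, a) = (¼)*(-4) = -1)
N(q, M) = (-1 + M)/(4 + q) (N(q, M) = (M - 1)/(q + 4) = (-1 + M)/(4 + q))
41*(N(-22, K(2, 0)) - 112) = 41*((-1 + (2 - 1*0))/(4 - 22) - 112) = 41*((-1 + (2 + 0))/(-18) - 112) = 41*(-(-1 + 2)/18 - 112) = 41*(-1/18*1 - 112) = 41*(-1/18 - 112) = 41*(-2017/18) = -82697/18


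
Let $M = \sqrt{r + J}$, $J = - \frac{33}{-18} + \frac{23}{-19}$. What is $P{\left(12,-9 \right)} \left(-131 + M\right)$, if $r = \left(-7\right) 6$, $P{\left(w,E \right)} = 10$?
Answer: $-1310 + \frac{5 i \sqrt{537738}}{57} \approx -1310.0 + 64.325 i$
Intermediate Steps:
$J = \frac{71}{114}$ ($J = \left(-33\right) \left(- \frac{1}{18}\right) + 23 \left(- \frac{1}{19}\right) = \frac{11}{6} - \frac{23}{19} = \frac{71}{114} \approx 0.62281$)
$r = -42$
$M = \frac{i \sqrt{537738}}{114}$ ($M = \sqrt{-42 + \frac{71}{114}} = \sqrt{- \frac{4717}{114}} = \frac{i \sqrt{537738}}{114} \approx 6.4325 i$)
$P{\left(12,-9 \right)} \left(-131 + M\right) = 10 \left(-131 + \frac{i \sqrt{537738}}{114}\right) = -1310 + \frac{5 i \sqrt{537738}}{57}$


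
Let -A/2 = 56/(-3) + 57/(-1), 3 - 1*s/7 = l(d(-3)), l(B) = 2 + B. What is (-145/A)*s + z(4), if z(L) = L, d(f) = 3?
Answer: 3953/227 ≈ 17.414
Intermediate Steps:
s = -14 (s = 21 - 7*(2 + 3) = 21 - 7*5 = 21 - 35 = -14)
A = 454/3 (A = -2*(56/(-3) + 57/(-1)) = -2*(56*(-⅓) + 57*(-1)) = -2*(-56/3 - 57) = -2*(-227/3) = 454/3 ≈ 151.33)
(-145/A)*s + z(4) = -145/454/3*(-14) + 4 = -145*3/454*(-14) + 4 = -435/454*(-14) + 4 = 3045/227 + 4 = 3953/227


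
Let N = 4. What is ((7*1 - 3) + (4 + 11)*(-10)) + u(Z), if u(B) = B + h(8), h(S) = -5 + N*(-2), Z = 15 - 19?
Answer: -163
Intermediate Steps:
Z = -4
h(S) = -13 (h(S) = -5 + 4*(-2) = -5 - 8 = -13)
u(B) = -13 + B (u(B) = B - 13 = -13 + B)
((7*1 - 3) + (4 + 11)*(-10)) + u(Z) = ((7*1 - 3) + (4 + 11)*(-10)) + (-13 - 4) = ((7 - 3) + 15*(-10)) - 17 = (4 - 150) - 17 = -146 - 17 = -163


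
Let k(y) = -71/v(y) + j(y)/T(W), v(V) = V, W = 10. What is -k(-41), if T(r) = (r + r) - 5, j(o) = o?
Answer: 616/615 ≈ 1.0016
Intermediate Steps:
T(r) = -5 + 2*r (T(r) = 2*r - 5 = -5 + 2*r)
k(y) = -71/y + y/15 (k(y) = -71/y + y/(-5 + 2*10) = -71/y + y/(-5 + 20) = -71/y + y/15)
-k(-41) = -(-71/(-41) + (1/15)*(-41)) = -(-71*(-1/41) - 41/15) = -(71/41 - 41/15) = -1*(-616/615) = 616/615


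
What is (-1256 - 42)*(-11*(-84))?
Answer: -1199352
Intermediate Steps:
(-1256 - 42)*(-11*(-84)) = -1298*924 = -1199352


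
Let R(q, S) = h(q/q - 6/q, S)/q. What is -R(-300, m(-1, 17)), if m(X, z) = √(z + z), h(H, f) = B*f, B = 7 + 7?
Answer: 7*√34/150 ≈ 0.27211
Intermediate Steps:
B = 14
h(H, f) = 14*f
m(X, z) = √2*√z (m(X, z) = √(2*z) = √2*√z)
R(q, S) = 14*S/q (R(q, S) = (14*S)/q = 14*S/q)
-R(-300, m(-1, 17)) = -14*√2*√17/(-300) = -14*√34*(-1)/300 = -(-7)*√34/150 = 7*√34/150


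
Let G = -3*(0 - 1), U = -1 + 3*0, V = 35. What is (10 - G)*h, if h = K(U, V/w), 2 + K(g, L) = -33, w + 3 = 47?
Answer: -245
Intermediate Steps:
w = 44 (w = -3 + 47 = 44)
U = -1 (U = -1 + 0 = -1)
K(g, L) = -35 (K(g, L) = -2 - 33 = -35)
G = 3 (G = -3*(-1) = 3)
h = -35
(10 - G)*h = (10 - 1*3)*(-35) = (10 - 3)*(-35) = 7*(-35) = -245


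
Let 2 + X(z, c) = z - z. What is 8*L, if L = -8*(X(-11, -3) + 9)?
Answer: -448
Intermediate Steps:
X(z, c) = -2 (X(z, c) = -2 + (z - z) = -2 + 0 = -2)
L = -56 (L = -8*(-2 + 9) = -8*7 = -56)
8*L = 8*(-56) = -448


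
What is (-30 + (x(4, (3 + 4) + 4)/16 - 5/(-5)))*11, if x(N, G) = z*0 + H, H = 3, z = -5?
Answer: -5071/16 ≈ -316.94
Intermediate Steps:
x(N, G) = 3 (x(N, G) = -5*0 + 3 = 0 + 3 = 3)
(-30 + (x(4, (3 + 4) + 4)/16 - 5/(-5)))*11 = (-30 + (3/16 - 5/(-5)))*11 = (-30 + (3*(1/16) - 5*(-1/5)))*11 = (-30 + (3/16 + 1))*11 = (-30 + 19/16)*11 = -461/16*11 = -5071/16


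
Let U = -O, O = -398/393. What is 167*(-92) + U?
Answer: -6037654/393 ≈ -15363.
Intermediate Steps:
O = -398/393 (O = -398*1/393 = -398/393 ≈ -1.0127)
U = 398/393 (U = -1*(-398/393) = 398/393 ≈ 1.0127)
167*(-92) + U = 167*(-92) + 398/393 = -15364 + 398/393 = -6037654/393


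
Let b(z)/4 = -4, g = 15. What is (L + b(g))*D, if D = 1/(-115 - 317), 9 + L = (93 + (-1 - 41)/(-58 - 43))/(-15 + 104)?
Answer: 107645/1941624 ≈ 0.055441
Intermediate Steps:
b(z) = -16 (b(z) = 4*(-4) = -16)
L = -71466/8989 (L = -9 + (93 + (-1 - 41)/(-58 - 43))/(-15 + 104) = -9 + (93 - 42/(-101))/89 = -9 + (93 - 42*(-1/101))*(1/89) = -9 + (93 + 42/101)*(1/89) = -9 + (9435/101)*(1/89) = -9 + 9435/8989 = -71466/8989 ≈ -7.9504)
D = -1/432 (D = 1/(-432) = -1/432 ≈ -0.0023148)
(L + b(g))*D = (-71466/8989 - 16)*(-1/432) = -215290/8989*(-1/432) = 107645/1941624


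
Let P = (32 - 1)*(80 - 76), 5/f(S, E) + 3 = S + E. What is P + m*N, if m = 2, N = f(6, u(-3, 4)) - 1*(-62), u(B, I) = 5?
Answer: 997/4 ≈ 249.25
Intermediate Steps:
f(S, E) = 5/(-3 + E + S) (f(S, E) = 5/(-3 + (S + E)) = 5/(-3 + (E + S)) = 5/(-3 + E + S))
N = 501/8 (N = 5/(-3 + 5 + 6) - 1*(-62) = 5/8 + 62 = 501/8 ≈ 62.625)
P = 124 (P = 31*4 = 124)
P + m*N = 124 + 2*(501/8) = 124 + 501/4 = 997/4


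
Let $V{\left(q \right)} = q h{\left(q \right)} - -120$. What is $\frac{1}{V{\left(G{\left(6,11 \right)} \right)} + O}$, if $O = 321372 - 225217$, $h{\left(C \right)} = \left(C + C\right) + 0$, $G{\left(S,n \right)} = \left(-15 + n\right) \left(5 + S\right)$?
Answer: $\frac{1}{100147} \approx 9.9853 \cdot 10^{-6}$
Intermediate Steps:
$h{\left(C \right)} = 2 C$ ($h{\left(C \right)} = 2 C + 0 = 2 C$)
$O = 96155$ ($O = 321372 - 225217 = 96155$)
$V{\left(q \right)} = 120 + 2 q^{2}$ ($V{\left(q \right)} = q 2 q - -120 = 2 q^{2} + 120 = 120 + 2 q^{2}$)
$\frac{1}{V{\left(G{\left(6,11 \right)} \right)} + O} = \frac{1}{\left(120 + 2 \left(-75 - 90 + 5 \cdot 11 + 6 \cdot 11\right)^{2}\right) + 96155} = \frac{1}{\left(120 + 2 \left(-75 - 90 + 55 + 66\right)^{2}\right) + 96155} = \frac{1}{\left(120 + 2 \left(-44\right)^{2}\right) + 96155} = \frac{1}{\left(120 + 2 \cdot 1936\right) + 96155} = \frac{1}{\left(120 + 3872\right) + 96155} = \frac{1}{3992 + 96155} = \frac{1}{100147}$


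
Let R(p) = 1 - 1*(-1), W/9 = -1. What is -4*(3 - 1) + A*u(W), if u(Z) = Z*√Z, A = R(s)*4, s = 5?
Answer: -8 - 216*I ≈ -8.0 - 216.0*I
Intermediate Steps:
W = -9 (W = 9*(-1) = -9)
R(p) = 2 (R(p) = 1 + 1 = 2)
A = 8 (A = 2*4 = 8)
u(Z) = Z^(3/2)
-4*(3 - 1) + A*u(W) = -4*(3 - 1) + 8*(-9)^(3/2) = -4*2 + 8*(-27*I) = -8 - 216*I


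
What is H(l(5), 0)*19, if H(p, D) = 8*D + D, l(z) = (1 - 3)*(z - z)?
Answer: 0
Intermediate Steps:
l(z) = 0 (l(z) = -2*0 = 0)
H(p, D) = 9*D
H(l(5), 0)*19 = (9*0)*19 = 0*19 = 0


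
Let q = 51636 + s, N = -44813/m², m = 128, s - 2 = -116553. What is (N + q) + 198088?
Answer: 2181861619/16384 ≈ 1.3317e+5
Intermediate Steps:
s = -116551 (s = 2 - 116553 = -116551)
N = -44813/16384 (N = -44813/(128²) = -44813/16384 ≈ -2.7352)
q = -64915 (q = 51636 - 116551 = -64915)
(N + q) + 198088 = (-44813/16384 - 64915) + 198088 = -1063612173/16384 + 198088 = 2181861619/16384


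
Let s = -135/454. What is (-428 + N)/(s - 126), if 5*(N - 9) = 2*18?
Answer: 934786/286695 ≈ 3.2606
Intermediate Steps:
s = -135/454 (s = -135*1/454 = -135/454 ≈ -0.29736)
N = 81/5 (N = 9 + (2*18)/5 = 9 + (⅕)*36 = 9 + 36/5 = 81/5 ≈ 16.200)
(-428 + N)/(s - 126) = (-428 + 81/5)/(-135/454 - 126) = -2059/(5*(-57339/454)) = -2059/5*(-454/57339) = 934786/286695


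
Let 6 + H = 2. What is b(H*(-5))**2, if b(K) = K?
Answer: 400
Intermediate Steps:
H = -4 (H = -6 + 2 = -4)
b(H*(-5))**2 = (-4*(-5))**2 = 20**2 = 400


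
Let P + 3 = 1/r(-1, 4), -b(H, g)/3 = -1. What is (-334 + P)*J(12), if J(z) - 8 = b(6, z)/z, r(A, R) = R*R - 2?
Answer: -155661/56 ≈ -2779.7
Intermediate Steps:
b(H, g) = 3 (b(H, g) = -3*(-1) = 3)
r(A, R) = -2 + R**2 (r(A, R) = R**2 - 2 = -2 + R**2)
P = -41/14 (P = -3 + 1/(-2 + 4**2) = -3 + 1/(-2 + 16) = -3 + 1/14 = -41/14 ≈ -2.9286)
J(z) = 8 + 3/z
(-334 + P)*J(12) = (-334 - 41/14)*(8 + 3/12) = -4717*(8 + 3*(1/12))/14 = -4717*(8 + 1/4)/14 = -4717/14*33/4 = -155661/56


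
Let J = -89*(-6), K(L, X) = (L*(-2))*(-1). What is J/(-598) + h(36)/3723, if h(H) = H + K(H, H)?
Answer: -320583/371059 ≈ -0.86397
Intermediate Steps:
K(L, X) = 2*L (K(L, X) = -2*L*(-1) = 2*L)
h(H) = 3*H (h(H) = H + 2*H = 3*H)
J = 534
J/(-598) + h(36)/3723 = 534/(-598) + (3*36)/3723 = 534*(-1/598) + 108*(1/3723) = -267/299 + 36/1241 = -320583/371059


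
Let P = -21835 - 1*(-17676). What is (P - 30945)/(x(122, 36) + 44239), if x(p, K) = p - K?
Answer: -35104/44325 ≈ -0.79197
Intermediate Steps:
P = -4159 (P = -21835 + 17676 = -4159)
(P - 30945)/(x(122, 36) + 44239) = (-4159 - 30945)/((122 - 1*36) + 44239) = -35104/((122 - 36) + 44239) = -35104/(86 + 44239) = -35104/44325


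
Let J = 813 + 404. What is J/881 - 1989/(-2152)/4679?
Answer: 12255978445/8870972248 ≈ 1.3816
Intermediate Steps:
J = 1217
J/881 - 1989/(-2152)/4679 = 1217/881 - 1989/(-2152)/4679 = 1217*(1/881) - 1989*(-1/2152)*(1/4679) = 1217/881 + (1989/2152)*(1/4679) = 1217/881 + 1989/10069208 = 12255978445/8870972248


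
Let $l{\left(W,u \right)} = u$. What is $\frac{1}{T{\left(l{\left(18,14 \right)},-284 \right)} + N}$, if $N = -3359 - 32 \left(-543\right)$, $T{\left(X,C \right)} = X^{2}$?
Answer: $\frac{1}{14213} \approx 7.0358 \cdot 10^{-5}$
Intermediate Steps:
$N = 14017$ ($N = -3359 - -17376 = -3359 + 17376 = 14017$)
$\frac{1}{T{\left(l{\left(18,14 \right)},-284 \right)} + N} = \frac{1}{14^{2} + 14017} = \frac{1}{196 + 14017} = \frac{1}{14213}$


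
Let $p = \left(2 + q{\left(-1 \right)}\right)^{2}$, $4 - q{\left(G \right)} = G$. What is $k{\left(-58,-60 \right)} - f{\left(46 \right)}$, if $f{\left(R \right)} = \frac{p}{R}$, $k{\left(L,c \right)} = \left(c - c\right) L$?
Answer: $- \frac{49}{46} \approx -1.0652$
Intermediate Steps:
$k{\left(L,c \right)} = 0$ ($k{\left(L,c \right)} = 0 L = 0$)
$q{\left(G \right)} = 4 - G$
$p = 49$ ($p = \left(2 + \left(4 - -1\right)\right)^{2} = \left(2 + \left(4 + 1\right)\right)^{2} = \left(2 + 5\right)^{2} = 7^{2} = 49$)
$f{\left(R \right)} = \frac{49}{R}$
$k{\left(-58,-60 \right)} - f{\left(46 \right)} = 0 - \frac{49}{46} = - \frac{49}{46}$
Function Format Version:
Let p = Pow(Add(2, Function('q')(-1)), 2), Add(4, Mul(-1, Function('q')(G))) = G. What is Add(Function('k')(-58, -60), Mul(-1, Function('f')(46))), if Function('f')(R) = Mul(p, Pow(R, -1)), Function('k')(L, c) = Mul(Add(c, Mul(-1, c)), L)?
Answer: Rational(-49, 46) ≈ -1.0652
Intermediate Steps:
Function('k')(L, c) = 0 (Function('k')(L, c) = Mul(0, L) = 0)
Function('q')(G) = Add(4, Mul(-1, G))
p = 49 (p = Pow(Add(2, Add(4, Mul(-1, -1))), 2) = Pow(Add(2, Add(4, 1)), 2) = Pow(Add(2, 5), 2) = Pow(7, 2) = 49)
Function('f')(R) = Mul(49, Pow(R, -1))
Add(Function('k')(-58, -60), Mul(-1, Function('f')(46))) = Add(0, Mul(-1, Mul(49, Pow(46, -1)))) = Add(0, Mul(-1, Mul(49, Rational(1, 46)))) = Add(0, Mul(-1, Rational(49, 46))) = Add(0, Rational(-49, 46)) = Rational(-49, 46)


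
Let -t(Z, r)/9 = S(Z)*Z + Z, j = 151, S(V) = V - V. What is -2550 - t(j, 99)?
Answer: -1191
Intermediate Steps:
S(V) = 0
t(Z, r) = -9*Z (t(Z, r) = -9*(0*Z + Z) = -9*(0 + Z) = -9*Z)
-2550 - t(j, 99) = -2550 - (-9)*151 = -2550 - 1*(-1359) = -2550 + 1359 = -1191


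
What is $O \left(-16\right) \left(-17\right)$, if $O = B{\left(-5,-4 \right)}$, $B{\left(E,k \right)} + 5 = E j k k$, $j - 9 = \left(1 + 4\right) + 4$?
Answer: $-393040$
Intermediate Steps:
$j = 18$ ($j = 9 + \left(\left(1 + 4\right) + 4\right) = 9 + \left(5 + 4\right) = 9 + 9 = 18$)
$B{\left(E,k \right)} = -5 + 18 E k^{2}$ ($B{\left(E,k \right)} = -5 + E 18 k k = -5 + 18 E k^{2}$)
$O = -1445$ ($O = -5 + 18 \left(-5\right) \left(-4\right)^{2} = -5 + 18 \left(-5\right) 16 = -5 - 1440 = -1445$)
$O \left(-16\right) \left(-17\right) = \left(-1445\right) \left(-16\right) \left(-17\right) = 23120 \left(-17\right) = -393040$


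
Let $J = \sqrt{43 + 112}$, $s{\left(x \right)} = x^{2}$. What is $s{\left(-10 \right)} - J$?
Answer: $100 - \sqrt{155} \approx 87.55$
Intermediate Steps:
$J = \sqrt{155} \approx 12.45$
$s{\left(-10 \right)} - J = \left(-10\right)^{2} - \sqrt{155} = 100 - \sqrt{155}$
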